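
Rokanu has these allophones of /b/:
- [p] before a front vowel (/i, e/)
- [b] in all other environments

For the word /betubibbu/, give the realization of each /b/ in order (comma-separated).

[p], [p], [b], [b]

Occurrence 1 (position 1): before a front vowel (/i, e/) → [p].
Occurrence 2 (position 5): before a front vowel (/i, e/) → [p].
Occurrence 3 (position 7): no conditioning environment matches → elsewhere allophone [b].
Occurrence 4 (position 8): no conditioning environment matches → elsewhere allophone [b].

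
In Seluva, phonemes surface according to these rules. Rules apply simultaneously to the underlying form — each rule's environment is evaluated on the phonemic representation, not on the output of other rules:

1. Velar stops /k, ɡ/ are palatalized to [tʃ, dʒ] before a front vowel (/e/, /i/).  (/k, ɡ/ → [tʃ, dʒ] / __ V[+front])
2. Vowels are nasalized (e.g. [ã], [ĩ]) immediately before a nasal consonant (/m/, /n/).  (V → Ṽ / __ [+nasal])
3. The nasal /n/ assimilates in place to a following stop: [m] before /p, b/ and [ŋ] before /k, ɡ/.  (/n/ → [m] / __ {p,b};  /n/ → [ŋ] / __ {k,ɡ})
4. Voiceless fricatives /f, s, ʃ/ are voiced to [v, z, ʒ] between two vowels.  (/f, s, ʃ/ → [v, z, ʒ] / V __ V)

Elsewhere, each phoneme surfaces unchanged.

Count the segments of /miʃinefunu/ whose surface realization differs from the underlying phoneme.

4

Segments that undergo a rule: /ʃ/ → [ʒ] (rule 4); /i/ → [ĩ] (rule 2); /f/ → [v] (rule 4); /u/ → [ũ] (rule 2).
All other segments surface unchanged.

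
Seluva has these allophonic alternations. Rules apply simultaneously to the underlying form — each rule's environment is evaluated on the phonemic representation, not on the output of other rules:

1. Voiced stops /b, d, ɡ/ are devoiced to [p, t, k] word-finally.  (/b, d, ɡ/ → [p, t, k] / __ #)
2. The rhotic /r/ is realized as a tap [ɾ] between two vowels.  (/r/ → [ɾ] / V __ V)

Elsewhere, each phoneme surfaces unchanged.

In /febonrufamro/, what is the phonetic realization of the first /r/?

[r]

/r/ — between /n/ and /u/; rule 2 does not apply here → [r].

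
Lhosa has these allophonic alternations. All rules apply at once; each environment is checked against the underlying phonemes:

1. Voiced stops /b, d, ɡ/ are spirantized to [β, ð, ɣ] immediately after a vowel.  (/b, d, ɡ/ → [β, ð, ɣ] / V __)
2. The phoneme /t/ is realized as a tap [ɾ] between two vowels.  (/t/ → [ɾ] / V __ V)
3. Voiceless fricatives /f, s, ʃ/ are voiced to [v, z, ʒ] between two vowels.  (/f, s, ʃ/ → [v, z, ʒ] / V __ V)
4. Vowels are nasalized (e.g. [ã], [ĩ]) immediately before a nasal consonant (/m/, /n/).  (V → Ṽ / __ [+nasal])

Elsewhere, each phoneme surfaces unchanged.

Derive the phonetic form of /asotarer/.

[azoɾarer]

/a/ (word-initial): rule 4 targets it, but not before a nasal consonant → unchanged [a].
/s/ (between /a/ and /o/): between two vowels, so rule 3 applies → [z].
/o/ (between /s/ and /t/) fails the environment for rule 4, so it stays [o].
Rule 2 applies to /t/ (between /o/ and /a/: between two vowels) → [ɾ].
/a/ (between /t/ and /r/) fails the environment for rule 4, so it stays [a].
/r/ (between /a/ and /e/): no rule targets it → [r].
/e/ — between /r/ and /r/; rule 4 does not apply here → [e].
/r/ (word-final): no rule targets it → [r].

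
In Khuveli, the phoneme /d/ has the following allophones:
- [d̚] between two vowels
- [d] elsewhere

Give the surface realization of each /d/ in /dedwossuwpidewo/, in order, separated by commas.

Occurrence 1 (position 1): no conditioning environment matches → elsewhere allophone [d].
Occurrence 2 (position 3): no conditioning environment matches → elsewhere allophone [d].
Occurrence 3 (position 12): between two vowels → [d̚].

[d], [d], [d̚]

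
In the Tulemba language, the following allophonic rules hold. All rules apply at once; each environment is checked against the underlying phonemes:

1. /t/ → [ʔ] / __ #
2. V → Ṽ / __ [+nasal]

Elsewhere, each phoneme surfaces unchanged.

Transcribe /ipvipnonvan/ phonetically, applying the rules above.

/i/ (word-initial) fails the environment for rule 2, so it stays [i].
/p/ — not in any rule's target class → [p].
/v/ (between /p/ and /i/): no rule targets it → [v].
/i/ (between /v/ and /p/): rule 2 targets it, but not before a nasal consonant → unchanged [i].
/p/ (between /i/ and /n/): no rule targets it → [p].
/n/ (between /p/ and /o/): no rule targets it → [n].
Rule 2 applies to /o/ (between /n/ and /n/: before a nasal consonant) → [õ].
/n/ (between /o/ and /v/): no rule targets it → [n].
/v/ stays [v].
/a/ (between /v/ and /n/) occurs before a nasal consonant → [ã] by rule 2.
/n/ (word-final) is unaffected → [n].

[ipvipnõnvãn]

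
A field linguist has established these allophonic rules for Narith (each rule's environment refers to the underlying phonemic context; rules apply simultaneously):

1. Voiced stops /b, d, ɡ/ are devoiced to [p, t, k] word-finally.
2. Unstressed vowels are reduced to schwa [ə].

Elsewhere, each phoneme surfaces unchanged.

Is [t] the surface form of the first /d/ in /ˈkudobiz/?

No

/d/ (between /u/ and /o/) is in the target of rule 1 but the environment (word-finally) is not met → [d].
The actual realization is [d], not [t].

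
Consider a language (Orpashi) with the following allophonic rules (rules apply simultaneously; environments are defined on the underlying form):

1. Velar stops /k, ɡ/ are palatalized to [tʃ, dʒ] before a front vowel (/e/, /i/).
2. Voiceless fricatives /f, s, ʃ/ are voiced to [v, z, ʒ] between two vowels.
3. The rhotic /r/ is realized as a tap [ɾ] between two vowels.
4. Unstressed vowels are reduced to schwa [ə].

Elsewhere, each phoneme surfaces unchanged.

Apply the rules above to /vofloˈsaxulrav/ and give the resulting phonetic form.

/o/ (between /v/ and /f/) occurs in an unstressed syllable → [ə] by rule 4.
/f/ (between /o/ and /l/) is in the target of rule 2 but the environment (between two vowels) is not met → [f].
/o/ — between /l/ and /s/, in an unstressed syllable — surfaces as [ə] (rule 4).
/s/ (between /o/ and /a/): between two vowels, so rule 2 applies → [z].
/a/ (between /s/ and /x/) is in the target of rule 4 but the environment (in an unstressed syllable) is not met → [a].
Rule 4 applies to /u/ (between /x/ and /l/: in an unstressed syllable) → [ə].
/r/ (between /l/ and /a/) is in the target of rule 3 but the environment (between two vowels) is not met → [r].
/a/ meets the environment for rule 4 (in an unstressed syllable) → [ə].

[vəfləˈzaxəlrəv]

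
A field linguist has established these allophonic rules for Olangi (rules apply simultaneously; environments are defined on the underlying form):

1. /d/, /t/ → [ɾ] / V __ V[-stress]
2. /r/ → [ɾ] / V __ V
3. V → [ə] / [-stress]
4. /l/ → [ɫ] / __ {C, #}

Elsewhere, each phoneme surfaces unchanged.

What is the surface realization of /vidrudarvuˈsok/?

/v/ — not in any rule's target class → [v].
/i/ — between /v/ and /d/, in an unstressed syllable — surfaces as [ə] (rule 3).
/d/ — between /i/ and /r/; rule 1 does not apply here → [d].
/r/ (between /d/ and /u/): rule 2 targets it, but not between two vowels → unchanged [r].
/u/ — between /r/ and /d/, in an unstressed syllable — surfaces as [ə] (rule 3).
Rule 1 applies to /d/ (between /u/ and /a/: between a vowel and a following unstressed vowel) → [ɾ].
/a/ — between /d/ and /r/, in an unstressed syllable — surfaces as [ə] (rule 3).
/r/ (between /a/ and /v/) fails the environment for rule 2, so it stays [r].
/v/ stays [v].
/u/ (between /v/ and /s/): in an unstressed syllable, so rule 3 applies → [ə].
/s/ (between /u/ and /o/): no rule targets it → [s].
/o/ (between /s/ and /k/): rule 3 targets it, but not in an unstressed syllable → unchanged [o].
/k/ stays [k].

[vədrəɾərvəˈsok]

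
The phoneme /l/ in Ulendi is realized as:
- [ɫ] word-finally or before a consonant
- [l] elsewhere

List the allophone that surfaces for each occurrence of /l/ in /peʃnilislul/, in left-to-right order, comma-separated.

Occurrence 1 (position 6): no conditioning environment matches → elsewhere allophone [l].
Occurrence 2 (position 9): no conditioning environment matches → elsewhere allophone [l].
Occurrence 3 (position 11): word-finally or before a consonant → [ɫ].

[l], [l], [ɫ]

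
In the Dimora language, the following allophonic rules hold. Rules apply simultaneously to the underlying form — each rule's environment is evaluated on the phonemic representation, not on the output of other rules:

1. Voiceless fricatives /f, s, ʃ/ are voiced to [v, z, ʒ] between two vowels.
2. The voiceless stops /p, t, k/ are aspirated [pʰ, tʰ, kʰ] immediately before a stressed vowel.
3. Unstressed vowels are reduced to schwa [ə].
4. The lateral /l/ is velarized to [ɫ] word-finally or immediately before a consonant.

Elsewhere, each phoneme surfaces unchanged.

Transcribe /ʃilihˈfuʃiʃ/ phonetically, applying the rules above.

/ʃ/ (word-initial) is in the target of rule 1 but the environment (between two vowels) is not met → [ʃ].
Rule 3 applies to /i/ (between /ʃ/ and /l/: in an unstressed syllable) → [ə].
/l/ (between /i/ and /i/) fails the environment for rule 4, so it stays [l].
Rule 3 applies to /i/ (between /l/ and /h/: in an unstressed syllable) → [ə].
/h/ (between /i/ and /f/) is unaffected → [h].
/f/ (between /h/ and /u/) is in the target of rule 1 but the environment (between two vowels) is not met → [f].
/u/ — between /f/ and /ʃ/; rule 3 does not apply here → [u].
/ʃ/ — between /u/ and /i/, between two vowels — surfaces as [ʒ] (rule 1).
/i/ (between /ʃ/ and /ʃ/) occurs in an unstressed syllable → [ə] by rule 3.
/ʃ/ — word-final; rule 1 does not apply here → [ʃ].

[ʃələhˈfuʒəʃ]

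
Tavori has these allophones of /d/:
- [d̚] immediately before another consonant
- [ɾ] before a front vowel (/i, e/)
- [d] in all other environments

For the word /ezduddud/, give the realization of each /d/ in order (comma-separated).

[d], [d̚], [d], [d]

Occurrence 1 (position 3): no conditioning environment matches → elsewhere allophone [d].
Occurrence 2 (position 5): immediately before another consonant → [d̚].
Occurrence 3 (position 6): no conditioning environment matches → elsewhere allophone [d].
Occurrence 4 (position 8): no conditioning environment matches → elsewhere allophone [d].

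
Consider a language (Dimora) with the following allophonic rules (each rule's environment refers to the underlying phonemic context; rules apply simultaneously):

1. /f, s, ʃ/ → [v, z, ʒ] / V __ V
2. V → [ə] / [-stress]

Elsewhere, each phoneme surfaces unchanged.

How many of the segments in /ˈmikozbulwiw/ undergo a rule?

Segments that undergo a rule: /o/ → [ə] (rule 2); /u/ → [ə] (rule 2); /i/ → [ə] (rule 2).
All other segments surface unchanged.

3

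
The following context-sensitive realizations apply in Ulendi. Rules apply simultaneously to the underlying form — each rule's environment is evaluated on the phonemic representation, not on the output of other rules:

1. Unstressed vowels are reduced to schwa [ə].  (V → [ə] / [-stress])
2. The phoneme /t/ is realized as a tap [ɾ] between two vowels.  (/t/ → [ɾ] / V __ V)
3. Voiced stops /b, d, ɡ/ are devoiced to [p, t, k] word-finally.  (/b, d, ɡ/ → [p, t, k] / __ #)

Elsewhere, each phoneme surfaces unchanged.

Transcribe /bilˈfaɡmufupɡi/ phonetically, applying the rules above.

[bəlˈfaɡməfəpɡə]

/b/ (word-initial) is in the target of rule 3 but the environment (word-finally) is not met → [b].
/i/ (between /b/ and /l/): in an unstressed syllable, so rule 1 applies → [ə].
/l/ — not in any rule's target class → [l].
/f/ — not in any rule's target class → [f].
/a/ (between /f/ and /ɡ/) is in the target of rule 1 but the environment (in an unstressed syllable) is not met → [a].
/ɡ/ (between /a/ and /m/): rule 3 targets it, but not word-finally → unchanged [ɡ].
/m/ stays [m].
/u/ meets the environment for rule 1 (in an unstressed syllable) → [ə].
/f/ stays [f].
/u/ (between /f/ and /p/): in an unstressed syllable, so rule 1 applies → [ə].
/p/ stays [p].
/ɡ/ (between /p/ and /i/) fails the environment for rule 3, so it stays [ɡ].
/i/ (word-final) occurs in an unstressed syllable → [ə] by rule 1.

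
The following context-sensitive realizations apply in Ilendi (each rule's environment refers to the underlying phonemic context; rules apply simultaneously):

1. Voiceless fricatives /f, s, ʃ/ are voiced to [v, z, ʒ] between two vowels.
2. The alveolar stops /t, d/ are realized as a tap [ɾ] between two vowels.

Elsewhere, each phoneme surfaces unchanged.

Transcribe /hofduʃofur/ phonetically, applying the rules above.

/f/ (between /o/ and /d/) fails the environment for rule 1, so it stays [f].
/d/ — between /f/ and /u/; rule 2 does not apply here → [d].
/ʃ/ (between /u/ and /o/) occurs between two vowels → [ʒ] by rule 1.
/f/ — between /o/ and /u/, between two vowels — surfaces as [v] (rule 1).

[hofduʒovur]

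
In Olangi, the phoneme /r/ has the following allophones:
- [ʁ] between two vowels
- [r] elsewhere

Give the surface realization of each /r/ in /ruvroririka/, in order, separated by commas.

Occurrence 1 (position 1): no conditioning environment matches → elsewhere allophone [r].
Occurrence 2 (position 4): no conditioning environment matches → elsewhere allophone [r].
Occurrence 3 (position 6): between two vowels → [ʁ].
Occurrence 4 (position 8): between two vowels → [ʁ].

[r], [r], [ʁ], [ʁ]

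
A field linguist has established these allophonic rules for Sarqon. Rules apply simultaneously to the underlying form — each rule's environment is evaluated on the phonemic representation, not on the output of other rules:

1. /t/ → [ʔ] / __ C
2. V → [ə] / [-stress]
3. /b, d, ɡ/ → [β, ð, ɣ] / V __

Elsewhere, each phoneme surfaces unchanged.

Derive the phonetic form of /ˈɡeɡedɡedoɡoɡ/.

[ˈɡeɣəðɡəðəɣəɣ]

/ɡ/ (word-initial) is in the target of rule 3 but the environment (immediately after a vowel) is not met → [ɡ].
/e/ (between /ɡ/ and /ɡ/) is in the target of rule 2 but the environment (in an unstressed syllable) is not met → [e].
/ɡ/ meets the environment for rule 3 (immediately after a vowel) → [ɣ].
/e/ — between /ɡ/ and /d/, in an unstressed syllable — surfaces as [ə] (rule 2).
Rule 3 applies to /d/ (between /e/ and /ɡ/: immediately after a vowel) → [ð].
/ɡ/ — between /d/ and /e/; rule 3 does not apply here → [ɡ].
/e/ (between /ɡ/ and /d/): in an unstressed syllable, so rule 2 applies → [ə].
Rule 3 applies to /d/ (between /e/ and /o/: immediately after a vowel) → [ð].
/o/ (between /d/ and /ɡ/): in an unstressed syllable, so rule 2 applies → [ə].
Rule 3 applies to /ɡ/ (between /o/ and /o/: immediately after a vowel) → [ɣ].
Rule 2 applies to /o/ (between /ɡ/ and /ɡ/: in an unstressed syllable) → [ə].
/ɡ/ — word-final, immediately after a vowel — surfaces as [ɣ] (rule 3).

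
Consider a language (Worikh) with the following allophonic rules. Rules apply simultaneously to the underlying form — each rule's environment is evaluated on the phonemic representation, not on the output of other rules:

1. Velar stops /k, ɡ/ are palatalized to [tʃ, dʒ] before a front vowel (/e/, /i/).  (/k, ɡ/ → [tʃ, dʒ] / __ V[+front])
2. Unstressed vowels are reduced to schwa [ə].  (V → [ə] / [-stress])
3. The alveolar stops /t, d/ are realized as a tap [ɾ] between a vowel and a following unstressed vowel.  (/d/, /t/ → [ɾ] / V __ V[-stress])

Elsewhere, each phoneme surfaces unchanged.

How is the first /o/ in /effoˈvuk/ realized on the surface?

/o/ meets the environment for rule 2 (in an unstressed syllable) → [ə].

[ə]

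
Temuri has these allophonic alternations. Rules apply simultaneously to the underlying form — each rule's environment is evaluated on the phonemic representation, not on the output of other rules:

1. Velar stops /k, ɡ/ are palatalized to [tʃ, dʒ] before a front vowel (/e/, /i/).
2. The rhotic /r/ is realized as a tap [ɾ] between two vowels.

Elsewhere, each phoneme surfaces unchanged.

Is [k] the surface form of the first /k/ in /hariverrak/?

/k/ (word-final) is in the target of rule 1 but the environment (before a front vowel) is not met → [k].
The actual realization is [k], which matches [k].

Yes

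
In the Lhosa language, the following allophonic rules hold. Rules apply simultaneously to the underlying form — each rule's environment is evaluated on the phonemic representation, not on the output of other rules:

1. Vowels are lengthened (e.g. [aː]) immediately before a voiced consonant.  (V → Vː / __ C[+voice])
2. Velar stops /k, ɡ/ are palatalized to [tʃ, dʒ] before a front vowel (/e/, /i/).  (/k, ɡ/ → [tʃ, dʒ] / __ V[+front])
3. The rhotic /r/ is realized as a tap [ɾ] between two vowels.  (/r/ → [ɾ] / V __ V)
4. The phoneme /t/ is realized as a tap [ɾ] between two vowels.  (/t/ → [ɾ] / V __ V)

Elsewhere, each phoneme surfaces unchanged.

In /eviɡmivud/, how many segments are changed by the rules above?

Segments that undergo a rule: /e/ → [eː] (rule 1); /i/ → [iː] (rule 1); /i/ → [iː] (rule 1); /u/ → [uː] (rule 1).
All other segments surface unchanged.

4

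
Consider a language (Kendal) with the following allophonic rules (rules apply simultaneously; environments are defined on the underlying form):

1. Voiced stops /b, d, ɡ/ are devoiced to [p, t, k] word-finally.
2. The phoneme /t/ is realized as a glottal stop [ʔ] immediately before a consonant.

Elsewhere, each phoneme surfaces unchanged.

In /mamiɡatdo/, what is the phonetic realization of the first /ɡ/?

[ɡ]

/ɡ/ (between /i/ and /a/): rule 1 targets it, but not word-finally → unchanged [ɡ].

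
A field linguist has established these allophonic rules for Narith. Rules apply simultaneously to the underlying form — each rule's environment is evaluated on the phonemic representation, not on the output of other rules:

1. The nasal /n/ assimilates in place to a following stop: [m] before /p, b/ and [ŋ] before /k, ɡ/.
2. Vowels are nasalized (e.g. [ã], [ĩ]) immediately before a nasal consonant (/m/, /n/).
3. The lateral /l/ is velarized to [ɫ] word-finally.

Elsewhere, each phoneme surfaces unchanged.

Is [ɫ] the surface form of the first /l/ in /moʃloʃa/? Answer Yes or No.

/l/ (between /ʃ/ and /o/) is in the target of rule 3 but the environment (word-finally) is not met → [l].
The actual realization is [l], not [ɫ].

No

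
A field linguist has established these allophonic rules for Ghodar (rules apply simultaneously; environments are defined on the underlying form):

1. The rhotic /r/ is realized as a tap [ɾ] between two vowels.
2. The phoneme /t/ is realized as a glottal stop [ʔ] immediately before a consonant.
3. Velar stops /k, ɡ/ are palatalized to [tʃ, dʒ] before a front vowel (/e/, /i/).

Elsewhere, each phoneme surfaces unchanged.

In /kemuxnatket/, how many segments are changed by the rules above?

Segments that undergo a rule: /k/ → [tʃ] (rule 3); /t/ → [ʔ] (rule 2); /k/ → [tʃ] (rule 3).
All other segments surface unchanged.

3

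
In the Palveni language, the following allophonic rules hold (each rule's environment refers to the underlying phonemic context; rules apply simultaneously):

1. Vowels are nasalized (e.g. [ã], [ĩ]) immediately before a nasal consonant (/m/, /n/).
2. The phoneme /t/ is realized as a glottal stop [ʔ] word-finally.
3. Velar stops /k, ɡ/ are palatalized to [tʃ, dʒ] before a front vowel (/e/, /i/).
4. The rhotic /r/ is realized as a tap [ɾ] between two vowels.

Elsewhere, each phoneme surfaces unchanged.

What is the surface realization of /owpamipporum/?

/o/ (word-initial) is in the target of rule 1 but the environment (before a nasal consonant) is not met → [o].
/w/ stays [w].
/p/ (between /w/ and /a/) is unaffected → [p].
/a/ (between /p/ and /m/): before a nasal consonant, so rule 1 applies → [ã].
/m/ stays [m].
/i/ (between /m/ and /p/): rule 1 targets it, but not before a nasal consonant → unchanged [i].
/p/ stays [p].
/p/ (between /p/ and /o/) is unaffected → [p].
/o/ (between /p/ and /r/) fails the environment for rule 1, so it stays [o].
Rule 4 applies to /r/ (between /o/ and /u/: between two vowels) → [ɾ].
/u/ — between /r/ and /m/, before a nasal consonant — surfaces as [ũ] (rule 1).
/m/ (word-final): no rule targets it → [m].

[owpãmippoɾũm]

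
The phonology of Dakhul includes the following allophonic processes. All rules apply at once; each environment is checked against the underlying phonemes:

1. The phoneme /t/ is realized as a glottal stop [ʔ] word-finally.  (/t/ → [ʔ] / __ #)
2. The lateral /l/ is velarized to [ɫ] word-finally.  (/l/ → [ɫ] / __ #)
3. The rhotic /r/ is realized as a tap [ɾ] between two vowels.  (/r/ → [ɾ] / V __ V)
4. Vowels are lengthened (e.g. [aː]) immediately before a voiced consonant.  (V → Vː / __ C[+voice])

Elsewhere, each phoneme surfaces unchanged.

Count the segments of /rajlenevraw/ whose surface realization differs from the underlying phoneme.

4

Segments that undergo a rule: /a/ → [aː] (rule 4); /e/ → [eː] (rule 4); /e/ → [eː] (rule 4); /a/ → [aː] (rule 4).
All other segments surface unchanged.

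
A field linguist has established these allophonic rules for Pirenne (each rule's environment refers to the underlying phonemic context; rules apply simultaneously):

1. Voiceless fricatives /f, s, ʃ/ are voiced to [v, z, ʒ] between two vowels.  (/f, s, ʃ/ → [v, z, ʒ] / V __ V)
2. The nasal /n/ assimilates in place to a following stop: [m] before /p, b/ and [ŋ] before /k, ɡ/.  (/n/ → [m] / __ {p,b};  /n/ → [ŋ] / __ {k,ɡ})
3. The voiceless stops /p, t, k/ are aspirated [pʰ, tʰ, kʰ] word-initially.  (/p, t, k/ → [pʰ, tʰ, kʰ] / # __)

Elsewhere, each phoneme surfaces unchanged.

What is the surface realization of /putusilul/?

[pʰutuzilul]

/p/ — word-initial, word-initially — surfaces as [pʰ] (rule 3).
/u/ stays [u].
/t/ (between /u/ and /u/): rule 3 targets it, but not word-initially → unchanged [t].
/u/ (between /t/ and /s/): no rule targets it → [u].
/s/ (between /u/ and /i/): between two vowels, so rule 1 applies → [z].
/i/ — not in any rule's target class → [i].
/l/ stays [l].
/u/ (between /l/ and /l/): no rule targets it → [u].
/l/ (word-final): no rule targets it → [l].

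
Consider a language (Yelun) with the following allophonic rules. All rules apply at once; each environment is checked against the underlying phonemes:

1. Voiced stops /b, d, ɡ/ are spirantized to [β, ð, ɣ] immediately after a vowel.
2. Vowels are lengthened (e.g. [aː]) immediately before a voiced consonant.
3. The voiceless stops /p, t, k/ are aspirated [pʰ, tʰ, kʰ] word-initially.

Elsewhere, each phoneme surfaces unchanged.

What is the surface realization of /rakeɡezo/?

[rakeːɣeːzo]

/r/ stays [r].
/a/ (between /r/ and /k/) fails the environment for rule 2, so it stays [a].
/k/ — between /a/ and /e/; rule 3 does not apply here → [k].
Rule 2 applies to /e/ (between /k/ and /ɡ/: before a voiced consonant) → [eː].
/ɡ/ (between /e/ and /e/) occurs immediately after a vowel → [ɣ] by rule 1.
/e/ — between /ɡ/ and /z/, before a voiced consonant — surfaces as [eː] (rule 2).
/z/ stays [z].
/o/ (word-final): rule 2 targets it, but not before a voiced consonant → unchanged [o].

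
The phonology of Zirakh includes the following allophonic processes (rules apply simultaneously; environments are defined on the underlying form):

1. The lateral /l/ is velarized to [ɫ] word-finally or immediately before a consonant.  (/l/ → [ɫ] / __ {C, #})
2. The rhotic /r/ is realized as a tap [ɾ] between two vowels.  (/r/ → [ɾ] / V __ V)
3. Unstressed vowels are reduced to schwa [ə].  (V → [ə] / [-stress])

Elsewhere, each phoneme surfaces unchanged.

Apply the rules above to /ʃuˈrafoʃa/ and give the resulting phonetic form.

[ʃəˈɾafəʃə]

/ʃ/ — not in any rule's target class → [ʃ].
/u/ (between /ʃ/ and /r/): in an unstressed syllable, so rule 3 applies → [ə].
/r/ (between /u/ and /a/): between two vowels, so rule 2 applies → [ɾ].
/a/ — between /r/ and /f/; rule 3 does not apply here → [a].
/f/ — not in any rule's target class → [f].
/o/ — between /f/ and /ʃ/, in an unstressed syllable — surfaces as [ə] (rule 3).
/ʃ/ stays [ʃ].
/a/ — word-final, in an unstressed syllable — surfaces as [ə] (rule 3).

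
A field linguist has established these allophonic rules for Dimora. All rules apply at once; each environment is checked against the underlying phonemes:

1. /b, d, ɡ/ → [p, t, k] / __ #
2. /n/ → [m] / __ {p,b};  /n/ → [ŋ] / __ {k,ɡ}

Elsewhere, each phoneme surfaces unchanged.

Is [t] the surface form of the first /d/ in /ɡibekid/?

/d/ meets the environment for rule 1 (word-finally) → [t].
The actual realization is [t], which matches [t].

Yes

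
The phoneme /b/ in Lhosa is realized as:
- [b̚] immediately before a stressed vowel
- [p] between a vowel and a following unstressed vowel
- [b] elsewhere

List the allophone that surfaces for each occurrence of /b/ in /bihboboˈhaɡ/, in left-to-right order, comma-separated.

Occurrence 1 (position 1): no conditioning environment matches → elsewhere allophone [b].
Occurrence 2 (position 4): no conditioning environment matches → elsewhere allophone [b].
Occurrence 3 (position 6): between a vowel and a following unstressed vowel → [p].

[b], [b], [p]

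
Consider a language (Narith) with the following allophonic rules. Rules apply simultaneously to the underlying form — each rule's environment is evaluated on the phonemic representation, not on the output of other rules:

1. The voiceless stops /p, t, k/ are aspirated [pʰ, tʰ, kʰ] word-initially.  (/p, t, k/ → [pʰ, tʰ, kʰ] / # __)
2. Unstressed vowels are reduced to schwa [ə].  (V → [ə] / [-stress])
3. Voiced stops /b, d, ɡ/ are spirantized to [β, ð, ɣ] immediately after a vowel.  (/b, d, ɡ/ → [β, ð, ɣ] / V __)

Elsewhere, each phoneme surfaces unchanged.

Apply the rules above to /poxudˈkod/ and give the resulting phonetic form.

/p/ (word-initial): word-initially, so rule 1 applies → [pʰ].
/o/ meets the environment for rule 2 (in an unstressed syllable) → [ə].
Rule 2 applies to /u/ (between /x/ and /d/: in an unstressed syllable) → [ə].
/d/ (between /u/ and /k/): immediately after a vowel, so rule 3 applies → [ð].
/k/ (between /d/ and /o/): rule 1 targets it, but not word-initially → unchanged [k].
/o/ (between /k/ and /d/) fails the environment for rule 2, so it stays [o].
/d/ (word-final) occurs immediately after a vowel → [ð] by rule 3.

[pʰəxəðˈkoð]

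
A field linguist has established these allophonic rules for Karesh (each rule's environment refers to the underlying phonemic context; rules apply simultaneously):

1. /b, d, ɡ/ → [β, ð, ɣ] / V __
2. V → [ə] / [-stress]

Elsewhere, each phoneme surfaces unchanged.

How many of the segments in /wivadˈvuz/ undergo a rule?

3

Segments that undergo a rule: /i/ → [ə] (rule 2); /a/ → [ə] (rule 2); /d/ → [ð] (rule 1).
All other segments surface unchanged.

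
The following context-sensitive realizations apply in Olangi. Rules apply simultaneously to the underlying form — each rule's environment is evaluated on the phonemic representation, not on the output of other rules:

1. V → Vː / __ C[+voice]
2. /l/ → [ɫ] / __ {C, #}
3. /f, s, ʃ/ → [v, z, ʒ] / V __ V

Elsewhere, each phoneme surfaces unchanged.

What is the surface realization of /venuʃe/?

[veːnuʒe]

/v/ (word-initial) is unaffected → [v].
/e/ — between /v/ and /n/, before a voiced consonant — surfaces as [eː] (rule 1).
/n/ — not in any rule's target class → [n].
/u/ (between /n/ and /ʃ/): rule 1 targets it, but not before a voiced consonant → unchanged [u].
/ʃ/ (between /u/ and /e/) occurs between two vowels → [ʒ] by rule 3.
/e/ (word-final) fails the environment for rule 1, so it stays [e].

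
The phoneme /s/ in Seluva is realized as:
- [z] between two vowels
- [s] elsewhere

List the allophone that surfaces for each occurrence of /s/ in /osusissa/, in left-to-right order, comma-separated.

Occurrence 1 (position 2): between two vowels → [z].
Occurrence 2 (position 4): between two vowels → [z].
Occurrence 3 (position 6): no conditioning environment matches → elsewhere allophone [s].
Occurrence 4 (position 7): no conditioning environment matches → elsewhere allophone [s].

[z], [z], [s], [s]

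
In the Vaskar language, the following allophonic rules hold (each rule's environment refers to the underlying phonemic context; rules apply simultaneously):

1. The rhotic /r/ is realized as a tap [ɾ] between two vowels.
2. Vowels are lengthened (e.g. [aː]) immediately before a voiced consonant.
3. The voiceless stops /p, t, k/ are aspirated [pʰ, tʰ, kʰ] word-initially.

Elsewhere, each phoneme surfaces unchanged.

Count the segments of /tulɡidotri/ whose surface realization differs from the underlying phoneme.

3

Segments that undergo a rule: /t/ → [tʰ] (rule 3); /u/ → [uː] (rule 2); /i/ → [iː] (rule 2).
All other segments surface unchanged.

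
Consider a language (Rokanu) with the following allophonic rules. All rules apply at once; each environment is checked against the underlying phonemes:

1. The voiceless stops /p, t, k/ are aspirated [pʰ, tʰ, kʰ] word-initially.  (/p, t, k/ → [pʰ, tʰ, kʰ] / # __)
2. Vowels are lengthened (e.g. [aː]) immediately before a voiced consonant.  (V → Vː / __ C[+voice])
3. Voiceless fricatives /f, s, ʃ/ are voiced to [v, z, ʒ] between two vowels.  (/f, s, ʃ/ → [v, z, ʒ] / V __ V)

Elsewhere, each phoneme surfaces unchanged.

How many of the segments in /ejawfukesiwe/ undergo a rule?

4

Segments that undergo a rule: /e/ → [eː] (rule 2); /a/ → [aː] (rule 2); /s/ → [z] (rule 3); /i/ → [iː] (rule 2).
All other segments surface unchanged.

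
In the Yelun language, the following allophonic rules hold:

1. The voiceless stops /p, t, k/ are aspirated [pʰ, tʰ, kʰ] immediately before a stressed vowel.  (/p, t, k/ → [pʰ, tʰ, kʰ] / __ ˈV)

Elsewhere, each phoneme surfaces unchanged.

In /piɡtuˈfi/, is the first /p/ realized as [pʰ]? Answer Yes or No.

No

/p/ (word-initial) fails the environment for rule 1, so it stays [p].
The actual realization is [p], not [pʰ].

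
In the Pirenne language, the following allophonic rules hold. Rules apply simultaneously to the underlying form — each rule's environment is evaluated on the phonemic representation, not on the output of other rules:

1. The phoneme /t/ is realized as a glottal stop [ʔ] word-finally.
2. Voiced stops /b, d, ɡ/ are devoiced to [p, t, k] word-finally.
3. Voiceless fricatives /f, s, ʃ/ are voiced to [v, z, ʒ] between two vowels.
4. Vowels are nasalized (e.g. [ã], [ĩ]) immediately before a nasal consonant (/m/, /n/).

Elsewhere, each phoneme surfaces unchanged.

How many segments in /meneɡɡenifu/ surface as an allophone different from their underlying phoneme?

3

Segments that undergo a rule: /e/ → [ẽ] (rule 4); /e/ → [ẽ] (rule 4); /f/ → [v] (rule 3).
All other segments surface unchanged.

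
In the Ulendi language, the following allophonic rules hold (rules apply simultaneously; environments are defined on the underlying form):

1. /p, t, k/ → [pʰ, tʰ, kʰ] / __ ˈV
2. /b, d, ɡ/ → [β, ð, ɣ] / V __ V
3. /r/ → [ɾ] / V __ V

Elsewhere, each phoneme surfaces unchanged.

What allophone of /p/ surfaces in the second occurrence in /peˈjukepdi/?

[p]

/p/ (between /e/ and /d/) is in the target of rule 1 but the environment (immediately before a stressed vowel) is not met → [p].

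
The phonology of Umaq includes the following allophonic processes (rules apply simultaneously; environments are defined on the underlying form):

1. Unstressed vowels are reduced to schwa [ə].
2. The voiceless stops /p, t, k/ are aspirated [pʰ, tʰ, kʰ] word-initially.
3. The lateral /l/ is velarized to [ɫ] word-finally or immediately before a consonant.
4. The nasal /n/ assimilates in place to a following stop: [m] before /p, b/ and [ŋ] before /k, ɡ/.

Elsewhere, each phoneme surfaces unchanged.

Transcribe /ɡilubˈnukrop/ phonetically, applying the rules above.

[ɡələbˈnukrəp]

/i/ (between /ɡ/ and /l/): in an unstressed syllable, so rule 1 applies → [ə].
/l/ (between /i/ and /u/) fails the environment for rule 3, so it stays [l].
/u/ — between /l/ and /b/, in an unstressed syllable — surfaces as [ə] (rule 1).
/n/ (between /b/ and /u/) fails the environment for rule 4, so it stays [n].
/u/ — between /n/ and /k/; rule 1 does not apply here → [u].
/k/ — between /u/ and /r/; rule 2 does not apply here → [k].
/o/ (between /r/ and /p/): in an unstressed syllable, so rule 1 applies → [ə].
/p/ (word-final) is in the target of rule 2 but the environment (word-initially) is not met → [p].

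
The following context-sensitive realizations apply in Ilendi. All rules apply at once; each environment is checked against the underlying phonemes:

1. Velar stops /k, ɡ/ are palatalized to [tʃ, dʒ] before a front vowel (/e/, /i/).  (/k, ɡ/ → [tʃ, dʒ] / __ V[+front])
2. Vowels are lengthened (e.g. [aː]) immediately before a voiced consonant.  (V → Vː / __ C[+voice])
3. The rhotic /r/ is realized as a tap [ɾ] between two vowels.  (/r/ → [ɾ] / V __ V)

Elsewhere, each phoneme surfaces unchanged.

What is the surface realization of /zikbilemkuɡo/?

/z/ (word-initial) is unaffected → [z].
/i/ (between /z/ and /k/) is in the target of rule 2 but the environment (before a voiced consonant) is not met → [i].
/k/ (between /i/ and /b/) is in the target of rule 1 but the environment (before a front vowel) is not met → [k].
/b/ (between /k/ and /i/) is unaffected → [b].
Rule 2 applies to /i/ (between /b/ and /l/: before a voiced consonant) → [iː].
/l/ stays [l].
/e/ (between /l/ and /m/): before a voiced consonant, so rule 2 applies → [eː].
/m/ — not in any rule's target class → [m].
/k/ (between /m/ and /u/): rule 1 targets it, but not before a front vowel → unchanged [k].
/u/ — between /k/ and /ɡ/, before a voiced consonant — surfaces as [uː] (rule 2).
/ɡ/ (between /u/ and /o/) is in the target of rule 1 but the environment (before a front vowel) is not met → [ɡ].
/o/ (word-final): rule 2 targets it, but not before a voiced consonant → unchanged [o].

[zikbiːleːmkuːɡo]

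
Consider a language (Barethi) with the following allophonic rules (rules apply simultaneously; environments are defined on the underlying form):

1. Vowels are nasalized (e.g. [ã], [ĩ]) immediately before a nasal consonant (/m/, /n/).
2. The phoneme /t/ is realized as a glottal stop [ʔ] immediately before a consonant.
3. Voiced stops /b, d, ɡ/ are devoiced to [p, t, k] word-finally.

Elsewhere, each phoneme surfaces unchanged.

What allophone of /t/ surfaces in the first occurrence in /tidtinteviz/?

/t/ — word-initial; rule 2 does not apply here → [t].

[t]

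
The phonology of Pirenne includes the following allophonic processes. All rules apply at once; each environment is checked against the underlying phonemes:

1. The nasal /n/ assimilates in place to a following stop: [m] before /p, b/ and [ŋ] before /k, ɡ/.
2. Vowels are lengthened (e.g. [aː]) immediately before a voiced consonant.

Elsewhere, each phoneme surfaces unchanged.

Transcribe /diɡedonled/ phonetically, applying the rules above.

[diːɡeːdoːnleːd]

/i/ (between /d/ and /ɡ/): before a voiced consonant, so rule 2 applies → [iː].
/e/ — between /ɡ/ and /d/, before a voiced consonant — surfaces as [eː] (rule 2).
/o/ meets the environment for rule 2 (before a voiced consonant) → [oː].
/n/ (between /o/ and /l/) is in the target of rule 1 but the environment (before a labial or velar stop) is not met → [n].
/e/ — between /l/ and /d/, before a voiced consonant — surfaces as [eː] (rule 2).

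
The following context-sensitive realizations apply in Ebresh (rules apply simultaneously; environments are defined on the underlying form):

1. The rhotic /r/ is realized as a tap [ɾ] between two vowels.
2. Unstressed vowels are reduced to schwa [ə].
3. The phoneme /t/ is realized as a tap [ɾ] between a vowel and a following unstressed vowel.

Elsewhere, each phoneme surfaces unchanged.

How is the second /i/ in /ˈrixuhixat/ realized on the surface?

[ə]

/i/ (between /h/ and /x/): in an unstressed syllable, so rule 2 applies → [ə].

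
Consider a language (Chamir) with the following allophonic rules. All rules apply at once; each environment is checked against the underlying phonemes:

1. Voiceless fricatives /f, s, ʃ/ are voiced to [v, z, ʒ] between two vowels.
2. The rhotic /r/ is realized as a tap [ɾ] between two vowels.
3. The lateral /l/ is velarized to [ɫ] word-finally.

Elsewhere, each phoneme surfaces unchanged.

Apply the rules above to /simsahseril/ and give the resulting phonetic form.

/s/ — word-initial; rule 1 does not apply here → [s].
/s/ (between /m/ and /a/): rule 1 targets it, but not between two vowels → unchanged [s].
/s/ (between /h/ and /e/): rule 1 targets it, but not between two vowels → unchanged [s].
/r/ (between /e/ and /i/): between two vowels, so rule 2 applies → [ɾ].
Rule 3 applies to /l/ (word-final: word-finally) → [ɫ].

[simsahseɾiɫ]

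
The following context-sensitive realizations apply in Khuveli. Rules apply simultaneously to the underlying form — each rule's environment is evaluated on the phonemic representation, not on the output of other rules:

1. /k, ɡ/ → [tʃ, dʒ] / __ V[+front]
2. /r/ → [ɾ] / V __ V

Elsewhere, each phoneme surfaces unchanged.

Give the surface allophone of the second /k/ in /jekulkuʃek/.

[k]

/k/ (between /l/ and /u/) fails the environment for rule 1, so it stays [k].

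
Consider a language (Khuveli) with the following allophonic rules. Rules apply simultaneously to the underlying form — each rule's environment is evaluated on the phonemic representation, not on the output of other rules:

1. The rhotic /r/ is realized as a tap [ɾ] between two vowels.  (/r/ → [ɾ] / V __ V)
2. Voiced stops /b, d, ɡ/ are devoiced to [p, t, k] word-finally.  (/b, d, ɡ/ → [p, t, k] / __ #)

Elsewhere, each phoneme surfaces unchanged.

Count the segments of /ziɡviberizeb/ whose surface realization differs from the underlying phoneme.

2

Segments that undergo a rule: /r/ → [ɾ] (rule 1); /b/ → [p] (rule 2).
All other segments surface unchanged.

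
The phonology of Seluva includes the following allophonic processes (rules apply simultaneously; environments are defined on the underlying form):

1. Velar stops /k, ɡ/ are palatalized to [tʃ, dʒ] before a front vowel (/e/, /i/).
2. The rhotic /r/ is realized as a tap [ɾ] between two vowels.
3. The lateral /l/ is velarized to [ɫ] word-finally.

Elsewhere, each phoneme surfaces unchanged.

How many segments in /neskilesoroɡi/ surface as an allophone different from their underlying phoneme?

3

Segments that undergo a rule: /k/ → [tʃ] (rule 1); /r/ → [ɾ] (rule 2); /ɡ/ → [dʒ] (rule 1).
All other segments surface unchanged.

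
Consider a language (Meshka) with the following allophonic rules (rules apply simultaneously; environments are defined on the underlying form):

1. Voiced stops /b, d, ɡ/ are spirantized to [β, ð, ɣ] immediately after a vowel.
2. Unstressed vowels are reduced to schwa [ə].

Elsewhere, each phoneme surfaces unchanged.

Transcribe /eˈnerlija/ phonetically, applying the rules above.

[əˈnerləjə]

Rule 2 applies to /e/ (word-initial: in an unstressed syllable) → [ə].
/n/ stays [n].
/e/ (between /n/ and /r/): rule 2 targets it, but not in an unstressed syllable → unchanged [e].
/r/ (between /e/ and /l/): no rule targets it → [r].
/l/ stays [l].
/i/ (between /l/ and /j/) occurs in an unstressed syllable → [ə] by rule 2.
/j/ (between /i/ and /a/): no rule targets it → [j].
/a/ (word-final): in an unstressed syllable, so rule 2 applies → [ə].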